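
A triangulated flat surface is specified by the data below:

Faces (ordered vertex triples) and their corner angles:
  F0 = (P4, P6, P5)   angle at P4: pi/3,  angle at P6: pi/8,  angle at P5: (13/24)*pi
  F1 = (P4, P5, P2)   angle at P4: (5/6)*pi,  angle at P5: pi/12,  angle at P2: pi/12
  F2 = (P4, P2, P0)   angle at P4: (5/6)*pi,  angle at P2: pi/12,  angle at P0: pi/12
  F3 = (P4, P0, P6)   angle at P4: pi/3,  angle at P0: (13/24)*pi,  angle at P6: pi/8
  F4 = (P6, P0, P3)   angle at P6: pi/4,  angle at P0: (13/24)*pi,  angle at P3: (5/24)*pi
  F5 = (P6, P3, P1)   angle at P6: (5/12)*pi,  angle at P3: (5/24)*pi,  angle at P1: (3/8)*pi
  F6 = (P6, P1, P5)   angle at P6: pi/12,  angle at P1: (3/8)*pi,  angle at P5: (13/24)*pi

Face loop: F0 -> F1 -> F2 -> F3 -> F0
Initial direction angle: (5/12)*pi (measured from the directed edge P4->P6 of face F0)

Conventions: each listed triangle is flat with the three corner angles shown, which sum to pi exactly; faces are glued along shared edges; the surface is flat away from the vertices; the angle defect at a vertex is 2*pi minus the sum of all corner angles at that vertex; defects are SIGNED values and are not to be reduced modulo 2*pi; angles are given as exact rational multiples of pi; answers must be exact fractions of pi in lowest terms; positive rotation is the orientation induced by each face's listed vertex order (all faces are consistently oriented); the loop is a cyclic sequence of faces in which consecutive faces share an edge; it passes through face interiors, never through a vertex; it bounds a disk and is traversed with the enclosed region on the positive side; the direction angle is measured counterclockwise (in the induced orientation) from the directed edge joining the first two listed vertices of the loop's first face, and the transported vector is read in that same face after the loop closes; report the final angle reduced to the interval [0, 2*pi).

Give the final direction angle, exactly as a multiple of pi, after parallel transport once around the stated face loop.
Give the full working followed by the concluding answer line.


enclosed vertex P4: corner angles sum to (7/3)*pi, defect = 2*pi - (7/3)*pi = -pi/3
the rotation equals the total enclosed defect, so the final angle is initial + defects (mod 2*pi)
final angle = (5/12)*pi - pi/3 = pi/12 (mod 2*pi)

Answer: final direction angle = pi/12


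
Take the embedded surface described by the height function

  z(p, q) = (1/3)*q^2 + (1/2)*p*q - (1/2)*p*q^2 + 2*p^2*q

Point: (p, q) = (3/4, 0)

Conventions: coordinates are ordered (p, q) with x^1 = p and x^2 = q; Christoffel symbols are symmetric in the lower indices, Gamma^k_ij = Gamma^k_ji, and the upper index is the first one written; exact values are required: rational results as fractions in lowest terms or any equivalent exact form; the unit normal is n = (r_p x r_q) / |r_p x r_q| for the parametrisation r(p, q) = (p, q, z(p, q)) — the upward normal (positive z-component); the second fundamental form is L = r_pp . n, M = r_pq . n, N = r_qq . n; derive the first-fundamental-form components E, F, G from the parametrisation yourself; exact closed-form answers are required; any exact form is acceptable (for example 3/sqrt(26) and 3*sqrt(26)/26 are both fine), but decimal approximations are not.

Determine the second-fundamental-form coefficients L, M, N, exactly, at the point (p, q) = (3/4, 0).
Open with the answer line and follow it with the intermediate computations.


Answer: L = 0, M = 7*sqrt(13)/13, N = -sqrt(13)/78

z_p = 0, z_q = 3/2, z_pp = 0, z_pq = 7/2, z_qq = -1/12
E = 1, F = 0, G = 13/4; answer radicand W^2 = 13/4
unnormalised second-form numerators: l = 0, m = 7/2, n = -1/12; L = l/sqrt(13/4), and similarly M = m/sqrt(W^2), N = n/sqrt(W^2)


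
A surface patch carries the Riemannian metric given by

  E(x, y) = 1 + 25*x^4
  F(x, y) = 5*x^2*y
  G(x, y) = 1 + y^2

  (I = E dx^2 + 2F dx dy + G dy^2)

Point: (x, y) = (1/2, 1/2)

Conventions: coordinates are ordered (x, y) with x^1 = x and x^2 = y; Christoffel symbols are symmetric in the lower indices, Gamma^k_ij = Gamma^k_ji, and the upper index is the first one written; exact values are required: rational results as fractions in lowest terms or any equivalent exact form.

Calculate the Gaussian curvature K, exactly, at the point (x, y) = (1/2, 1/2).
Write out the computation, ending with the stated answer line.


E = 41/16, F = 5/8, G = 5/4, EG - F^2 = 45/16 at the point
E_x = 25/2, E_y = 0, F_x = 5/2, F_y = 5/4, G_x = 0, G_y = 1
E_yy = 0, F_xy = 5, G_xx = 0
Brioschi: K = (det M1 - det M2) / (EG - F^2)^2 with the standard first/second-derivative matrices M1, M2.
M1 = [[-E_yy/2 + F_xy - G_xx/2, E_x/2, F_x - E_y/2], [F_y - G_x/2, E, F], [G_y/2, F, G]] = [[5, 25/4, 5/2], [5/4, 41/16, 5/8], [1/2, 5/8, 5/4]]; det M1 = 5
M2 = [[0, E_y/2, G_x/2], [E_y/2, E, F], [G_x/2, F, G]] = [[0, 0, 0], [0, 41/16, 5/8], [0, 5/8, 5/4]]; det M2 = 0
det M1 - det M2 = 5; K = 5 / (45/16)^2 = 256/405

Answer: K = 256/405


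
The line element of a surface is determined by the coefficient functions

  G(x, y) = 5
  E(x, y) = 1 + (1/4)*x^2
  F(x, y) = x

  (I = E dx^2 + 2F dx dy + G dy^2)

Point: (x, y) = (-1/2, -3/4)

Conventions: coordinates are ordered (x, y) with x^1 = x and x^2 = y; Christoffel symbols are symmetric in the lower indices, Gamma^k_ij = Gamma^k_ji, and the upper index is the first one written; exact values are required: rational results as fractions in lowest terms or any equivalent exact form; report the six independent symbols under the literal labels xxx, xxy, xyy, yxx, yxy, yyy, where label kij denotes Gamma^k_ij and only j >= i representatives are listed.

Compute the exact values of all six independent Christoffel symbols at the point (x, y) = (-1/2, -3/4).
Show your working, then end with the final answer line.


E = 17/16, F = -1/2, G = 5 at the point
E_x = -1/4, E_y = 0, F_x = 1, F_y = 0, G_x = 0, G_y = 0
EG - F^2 = 81/16;  g^inv = (16/81) * [[5, 1/2], [1/2, 17/16]]
first-kind symbols [ij,l] = (1/2)(d_i g_jl + d_j g_il - d_l g_ij): [xx,x] = E_x/2 = -1/8, [xx,y] = F_x - E_y/2 = 1, [xy,x] = E_y/2 = 0, [xy,y] = G_x/2 = 0, [yy,x] = F_y - G_x/2 = 0, [yy,y] = G_y/2 = 0
Gamma^x_ij = (G*[ij,x] - F*[ij,y])/(EG - F^2), Gamma^y_ij = (E*[ij,y] - F*[ij,x])/(EG - F^2)

Answer: Gamma_xxx = -2/81, Gamma_xxy = 0, Gamma_xyy = 0, Gamma_yxx = 16/81, Gamma_yxy = 0, Gamma_yyy = 0


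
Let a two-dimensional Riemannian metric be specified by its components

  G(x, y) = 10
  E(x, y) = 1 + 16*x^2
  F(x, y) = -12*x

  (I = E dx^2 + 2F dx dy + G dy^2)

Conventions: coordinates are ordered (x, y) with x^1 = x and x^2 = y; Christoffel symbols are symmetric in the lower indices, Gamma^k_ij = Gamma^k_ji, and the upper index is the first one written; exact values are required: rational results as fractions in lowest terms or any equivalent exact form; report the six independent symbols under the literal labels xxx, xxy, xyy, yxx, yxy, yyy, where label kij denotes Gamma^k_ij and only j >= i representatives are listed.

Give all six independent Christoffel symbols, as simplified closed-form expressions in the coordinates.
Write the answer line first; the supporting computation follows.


Answer: Gamma_xxx = 8*x/(8*x^2 + 5), Gamma_xxy = 0, Gamma_xyy = 0, Gamma_yxx = -6/(8*x^2 + 5), Gamma_yxy = 0, Gamma_yyy = 0

E = 1 + 16*x^2; F = -12*x; G = 10
Gamma^k_ij = (1/2) g^{kl} (d_i g_jl + d_j g_il - d_l g_ij), with g^inv = (1/(EG-F^2)) [[G, -F], [-F, E]]
first partials: E_x = 32*x, E_y = 0, F_x = -12, F_y = 0, G_x = 0, G_y = 0
D = EG - F^2 = 10 + 16*x^2
expanded: Gamma^x_xx = (G E_x - 2F F_x + F E_y)/(2D), Gamma^x_xy = (G E_y - F G_x)/(2D), Gamma^x_yy = (2G F_y - G G_x - F G_y)/(2D), Gamma^y_xx = (2E F_x - E E_y - F E_x)/(2D), Gamma^y_xy = (E G_x - F E_y)/(2D), Gamma^y_yy = (E G_y - 2F F_y + F G_x)/(2D); substitute and cancel common factors


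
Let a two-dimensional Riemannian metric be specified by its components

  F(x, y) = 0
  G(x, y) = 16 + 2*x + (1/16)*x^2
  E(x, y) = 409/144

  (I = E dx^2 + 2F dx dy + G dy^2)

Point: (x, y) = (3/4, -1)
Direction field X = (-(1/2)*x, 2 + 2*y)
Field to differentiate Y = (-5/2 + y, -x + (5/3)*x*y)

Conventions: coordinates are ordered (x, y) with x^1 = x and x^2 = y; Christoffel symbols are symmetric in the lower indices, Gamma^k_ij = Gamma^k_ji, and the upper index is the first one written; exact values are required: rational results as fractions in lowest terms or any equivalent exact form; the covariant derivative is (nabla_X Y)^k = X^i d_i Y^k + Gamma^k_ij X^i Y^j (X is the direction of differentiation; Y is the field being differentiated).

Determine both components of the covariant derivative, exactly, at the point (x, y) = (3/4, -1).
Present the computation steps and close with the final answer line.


E = 409/144, F = 0, G = 4489/256 at the point
E_x = 0, E_y = 0, F_x = 0, F_y = 0, G_x = 67/32, G_y = 0
EG - F^2 = 1836001/36864;  g^inv = (36864/1836001) * [[4489/256, 0], [0, 409/144]]
first-kind symbols [ij,l] = (1/2)(d_i g_jl + d_j g_il - d_l g_ij): [xx,x] = E_x/2 = 0, [xx,y] = F_x - E_y/2 = 0, [xy,x] = E_y/2 = 0, [xy,y] = G_x/2 = 67/64, [yy,x] = F_y - G_x/2 = -67/64, [yy,y] = G_y/2 = 0
Gamma^x_ij = (G*[ij,x] - F*[ij,y])/(EG - F^2), Gamma^y_ij = (E*[ij,y] - F*[ij,x])/(EG - F^2)
Gamma_xxx = 0, Gamma_xxy = 0, Gamma_xyy = -603/1636, Gamma_yxx = 0, Gamma_yxy = 4/67, Gamma_yyy = 0
X = (-3/8, 0), Y = (-7/2, -2) at the point

Answer: (nabla_X Y)^x = 0, (nabla_X Y)^y = 70/67


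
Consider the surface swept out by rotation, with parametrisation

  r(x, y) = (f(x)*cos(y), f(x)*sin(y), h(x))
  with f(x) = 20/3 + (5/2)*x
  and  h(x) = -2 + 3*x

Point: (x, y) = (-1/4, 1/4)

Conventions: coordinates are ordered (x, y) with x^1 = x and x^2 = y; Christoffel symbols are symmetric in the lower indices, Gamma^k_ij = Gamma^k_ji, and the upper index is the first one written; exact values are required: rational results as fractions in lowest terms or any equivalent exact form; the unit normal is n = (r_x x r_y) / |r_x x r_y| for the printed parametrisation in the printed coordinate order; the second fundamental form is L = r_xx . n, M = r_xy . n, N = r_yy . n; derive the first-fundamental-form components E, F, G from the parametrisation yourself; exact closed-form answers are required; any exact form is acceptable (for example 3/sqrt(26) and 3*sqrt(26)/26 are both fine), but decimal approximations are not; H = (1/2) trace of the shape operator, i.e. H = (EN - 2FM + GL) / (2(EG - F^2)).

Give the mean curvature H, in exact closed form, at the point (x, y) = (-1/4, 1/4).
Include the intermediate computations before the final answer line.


f = 145/24, f' = 5/2, f'' = 0, h' = 3, h'' = 0
E = 61/4, F = 0, G = 21025/576; answer radicand W^2 = 61/4
unnormalised second-form numerators: l = 0, m = 0, n = 145/8; L = l/sqrt(61/4), and similarly M = m/sqrt(W^2), N = n/sqrt(W^2)
H = (E*n - 2*F*m + G*l) / (2*(EG - F^2)*sqrt(W^2)); E*n - 2*F*m + G*l = 8845/32, EG - F^2 = 1282525/2304, so H = (36/145)/sqrt(61/4)

Answer: H = 72*sqrt(61)/8845


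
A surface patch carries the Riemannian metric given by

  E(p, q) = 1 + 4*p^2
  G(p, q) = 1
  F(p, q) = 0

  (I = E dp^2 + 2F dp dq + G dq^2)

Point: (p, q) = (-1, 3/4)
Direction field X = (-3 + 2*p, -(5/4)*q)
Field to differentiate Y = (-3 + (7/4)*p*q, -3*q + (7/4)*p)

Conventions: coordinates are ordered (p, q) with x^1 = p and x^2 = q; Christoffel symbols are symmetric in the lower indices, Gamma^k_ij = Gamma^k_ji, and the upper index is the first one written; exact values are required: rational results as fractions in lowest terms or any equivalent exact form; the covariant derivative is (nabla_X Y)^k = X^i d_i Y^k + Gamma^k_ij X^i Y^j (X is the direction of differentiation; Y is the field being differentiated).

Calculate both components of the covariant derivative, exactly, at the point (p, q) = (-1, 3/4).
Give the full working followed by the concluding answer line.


E = 5, F = 0, G = 1 at the point
E_p = -8, E_q = 0, F_p = 0, F_q = 0, G_p = 0, G_q = 0
EG - F^2 = 5;  g^inv = (1/5) * [[1, 0], [0, 5]]
first-kind symbols [ij,l] = (1/2)(d_i g_jl + d_j g_il - d_l g_ij): [pp,p] = E_p/2 = -4, [pp,q] = F_p - E_q/2 = 0, [pq,p] = E_q/2 = 0, [pq,q] = G_p/2 = 0, [qq,p] = F_q - G_p/2 = 0, [qq,q] = G_q/2 = 0
Gamma^p_ij = (G*[ij,p] - F*[ij,q])/(EG - F^2), Gamma^q_ij = (E*[ij,q] - F*[ij,p])/(EG - F^2)
Gamma_ppp = -4/5, Gamma_ppq = 0, Gamma_pqq = 0, Gamma_qpp = 0, Gamma_qpq = 0, Gamma_qqq = 0
X = (-5, -15/16), Y = (-69/16, -4) at the point

Answer: (nabla_X Y)^p = -1419/64, (nabla_X Y)^q = -95/16


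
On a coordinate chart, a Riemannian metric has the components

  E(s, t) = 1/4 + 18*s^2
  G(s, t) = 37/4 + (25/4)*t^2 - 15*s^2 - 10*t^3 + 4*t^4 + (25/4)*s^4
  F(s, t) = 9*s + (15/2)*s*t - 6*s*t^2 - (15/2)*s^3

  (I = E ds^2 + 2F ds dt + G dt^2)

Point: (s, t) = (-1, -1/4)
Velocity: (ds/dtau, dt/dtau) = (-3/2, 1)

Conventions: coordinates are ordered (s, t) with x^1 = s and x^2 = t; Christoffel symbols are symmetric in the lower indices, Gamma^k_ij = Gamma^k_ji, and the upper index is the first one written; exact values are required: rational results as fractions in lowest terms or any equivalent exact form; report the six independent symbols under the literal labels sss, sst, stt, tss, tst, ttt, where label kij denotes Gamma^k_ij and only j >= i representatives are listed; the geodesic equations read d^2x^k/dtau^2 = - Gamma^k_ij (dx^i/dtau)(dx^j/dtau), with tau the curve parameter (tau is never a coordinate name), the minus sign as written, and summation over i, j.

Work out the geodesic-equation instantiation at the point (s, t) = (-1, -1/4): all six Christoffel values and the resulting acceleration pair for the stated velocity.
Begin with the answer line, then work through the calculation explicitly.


Answer: Gamma_sss = -468/1205, Gamma_sst = -24/241, Gamma_stt = -758/1205, Gamma_tss = -17532/1205, Gamma_tst = 584/241, Gamma_ttt = -2442/1205; accelerations (d^2s/dtau^2, d^2t/dtau^2) = (1451/1205, 50649/1205)

E = 73/4, F = 3/4, G = 17/16 at the point
E_s = -36, E_t = 0, F_s = -63/4, F_t = -21/2, G_s = 5, G_t = -21/4
EG - F^2 = 1205/64;  g^inv = (64/1205) * [[17/16, -3/4], [-3/4, 73/4]]
first-kind symbols [ij,l] = (1/2)(d_i g_jl + d_j g_il - d_l g_ij): [ss,s] = E_s/2 = -18, [ss,t] = F_s - E_t/2 = -63/4, [st,s] = E_t/2 = 0, [st,t] = G_s/2 = 5/2, [tt,s] = F_t - G_s/2 = -13, [tt,t] = G_t/2 = -21/8
Gamma^s_ij = (G*[ij,s] - F*[ij,t])/(EG - F^2), Gamma^t_ij = (E*[ij,t] - F*[ij,s])/(EG - F^2)
Gamma_sss = -468/1205, Gamma_sst = -24/241, Gamma_stt = -758/1205, Gamma_tss = -17532/1205, Gamma_tst = 584/241, Gamma_ttt = -2442/1205
d^2s/dtau^2 = -(Gamma_sss*(-3/2)^2 + 2*Gamma_sst*(-3/2)*(1) + Gamma_stt*(1)^2) = 1451/1205
d^2t/dtau^2 = -(Gamma_tss*(-3/2)^2 + 2*Gamma_tst*(-3/2)*(1) + Gamma_ttt*(1)^2) = 50649/1205


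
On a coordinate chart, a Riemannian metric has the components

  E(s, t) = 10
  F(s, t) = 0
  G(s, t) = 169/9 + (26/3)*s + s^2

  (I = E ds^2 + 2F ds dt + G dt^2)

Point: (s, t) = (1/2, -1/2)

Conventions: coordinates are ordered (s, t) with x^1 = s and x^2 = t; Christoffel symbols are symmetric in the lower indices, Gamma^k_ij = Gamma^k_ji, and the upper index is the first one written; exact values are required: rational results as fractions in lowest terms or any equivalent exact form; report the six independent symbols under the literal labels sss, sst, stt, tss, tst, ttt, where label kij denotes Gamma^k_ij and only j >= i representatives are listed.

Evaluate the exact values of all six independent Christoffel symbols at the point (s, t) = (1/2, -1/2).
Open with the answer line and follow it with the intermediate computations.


Answer: Gamma_sss = 0, Gamma_sst = 0, Gamma_stt = -29/60, Gamma_tss = 0, Gamma_tst = 6/29, Gamma_ttt = 0

E = 10, F = 0, G = 841/36 at the point
E_s = 0, E_t = 0, F_s = 0, F_t = 0, G_s = 29/3, G_t = 0
EG - F^2 = 4205/18;  g^inv = (18/4205) * [[841/36, 0], [0, 10]]
first-kind symbols [ij,l] = (1/2)(d_i g_jl + d_j g_il - d_l g_ij): [ss,s] = E_s/2 = 0, [ss,t] = F_s - E_t/2 = 0, [st,s] = E_t/2 = 0, [st,t] = G_s/2 = 29/6, [tt,s] = F_t - G_s/2 = -29/6, [tt,t] = G_t/2 = 0
Gamma^s_ij = (G*[ij,s] - F*[ij,t])/(EG - F^2), Gamma^t_ij = (E*[ij,t] - F*[ij,s])/(EG - F^2)


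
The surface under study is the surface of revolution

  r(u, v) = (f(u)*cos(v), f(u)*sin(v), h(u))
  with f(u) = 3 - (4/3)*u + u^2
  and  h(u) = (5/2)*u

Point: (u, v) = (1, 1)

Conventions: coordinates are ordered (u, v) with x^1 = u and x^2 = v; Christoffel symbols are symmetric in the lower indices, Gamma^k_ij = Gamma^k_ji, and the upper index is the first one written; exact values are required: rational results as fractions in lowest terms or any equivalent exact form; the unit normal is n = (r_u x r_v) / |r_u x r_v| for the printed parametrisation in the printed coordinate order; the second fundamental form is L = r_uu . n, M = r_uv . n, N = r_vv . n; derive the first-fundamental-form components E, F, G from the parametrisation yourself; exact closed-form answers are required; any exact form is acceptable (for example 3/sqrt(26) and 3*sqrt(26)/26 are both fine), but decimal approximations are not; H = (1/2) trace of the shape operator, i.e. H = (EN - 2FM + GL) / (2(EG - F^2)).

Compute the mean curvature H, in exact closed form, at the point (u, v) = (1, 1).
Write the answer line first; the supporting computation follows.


Answer: H = 2205*sqrt(241)/929296

f = 8/3, f' = 2/3, f'' = 2, h' = 5/2, h'' = 0
E = 241/36, F = 0, G = 64/9; answer radicand W^2 = 241/36
unnormalised second-form numerators: l = -5, m = 0, n = 20/3; L = l/sqrt(241/36), and similarly M = m/sqrt(W^2), N = n/sqrt(W^2)
H = (E*n - 2*F*m + G*l) / (2*(EG - F^2)*sqrt(W^2)); E*n - 2*F*m + G*l = 245/27, EG - F^2 = 3856/81, so H = (735/7712)/sqrt(241/36)


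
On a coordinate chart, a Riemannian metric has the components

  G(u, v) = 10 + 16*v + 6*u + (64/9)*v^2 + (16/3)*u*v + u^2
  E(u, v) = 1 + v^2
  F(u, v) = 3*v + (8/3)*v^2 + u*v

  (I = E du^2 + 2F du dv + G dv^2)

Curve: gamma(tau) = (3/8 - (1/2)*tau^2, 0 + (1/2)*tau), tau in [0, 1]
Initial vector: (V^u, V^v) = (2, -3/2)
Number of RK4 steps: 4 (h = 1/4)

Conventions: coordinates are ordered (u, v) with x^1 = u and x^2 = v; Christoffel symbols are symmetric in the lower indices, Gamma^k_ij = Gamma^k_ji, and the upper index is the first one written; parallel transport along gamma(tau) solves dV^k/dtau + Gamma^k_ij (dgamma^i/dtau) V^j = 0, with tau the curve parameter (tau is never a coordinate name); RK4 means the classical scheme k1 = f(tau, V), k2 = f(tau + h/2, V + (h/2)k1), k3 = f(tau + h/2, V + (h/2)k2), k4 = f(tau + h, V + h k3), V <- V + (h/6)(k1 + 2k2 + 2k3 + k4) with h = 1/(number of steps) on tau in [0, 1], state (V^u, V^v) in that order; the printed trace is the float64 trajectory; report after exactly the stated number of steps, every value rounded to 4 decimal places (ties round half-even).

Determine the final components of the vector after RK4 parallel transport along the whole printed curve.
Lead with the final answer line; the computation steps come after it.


Answer: V^u = 1.9998, V^v = -1.4444

gamma'(tau) = (-tau, 1/2); f(tau, V)^k = -Gamma^k_ij(gamma(tau)) gamma'^i(tau) V^j; h = 1/4; intermediate values shown to 6 dp
curve data and Christoffel symbols at the stage parameters:
  tau = 0.000000: gamma = (0.375000, 0.000000), gamma' = (0.000000, 0.500000); Gamma_uuu = 0.000000, Gamma_uuv = 0.000000, Gamma_uvv = 0.000000, Gamma_vuu = 0.000000, Gamma_vuv = 0.272383, Gamma_vvv = 0.726356
  tau = 0.125000: gamma = (0.367188, 0.062500), gamma' = (-0.125000, 0.500000); Gamma_uuu = 0.000000, Gamma_uuv = 0.004632, Gamma_uvv = 0.012353, Gamma_vuu = 0.000000, Gamma_vuv = 0.261922, Gamma_vvv = 0.698458
  tau = 0.250000: gamma = (0.343750, 0.125000), gamma' = (-0.250000, 0.500000); Gamma_uuu = 0.000000, Gamma_uuv = 0.008599, Gamma_uvv = 0.022931, Gamma_vuu = 0.000000, Gamma_vuv = 0.252954, Gamma_vvv = 0.674544
  tau = 0.375000: gamma = (0.304688, 0.187500), gamma' = (-0.375000, 0.500000); Gamma_uuu = 0.000000, Gamma_uuv = 0.012088, Gamma_uvv = 0.032236, Gamma_vuu = 0.000000, Gamma_vuv = 0.245293, Gamma_vvv = 0.654114
  tau = 0.500000: gamma = (0.250000, 0.250000), gamma' = (-0.500000, 0.500000); Gamma_uuu = 0.000000, Gamma_uuv = 0.015241, Gamma_uvv = 0.040644, Gamma_vuu = 0.000000, Gamma_vuv = 0.238781, Gamma_vvv = 0.636749
  tau = 0.625000: gamma = (0.179688, 0.312500), gamma' = (-0.625000, 0.500000); Gamma_uuu = 0.000000, Gamma_uuv = 0.018167, Gamma_uvv = 0.048444, Gamma_vuu = 0.000000, Gamma_vuv = 0.233288, Gamma_vvv = 0.622102
  tau = 0.750000: gamma = (0.093750, 0.375000), gamma' = (-0.750000, 0.500000); Gamma_uuu = 0.000000, Gamma_uuv = 0.020950, Gamma_uvv = 0.055868, Gamma_vuu = 0.000000, Gamma_vuv = 0.228709, Gamma_vvv = 0.609890
  tau = 0.875000: gamma = (-0.007812, 0.437500), gamma' = (-0.875000, 0.500000); Gamma_uuu = 0.000000, Gamma_uuv = 0.023665, Gamma_uvv = 0.063106, Gamma_vuu = 0.000000, Gamma_vuv = 0.224955, Gamma_vvv = 0.599881
  tau = 1.000000: gamma = (-0.125000, 0.500000), gamma' = (-1.000000, 0.500000); Gamma_uuu = 0.000000, Gamma_uuv = 0.026371, Gamma_uvv = 0.070323, Gamma_vuu = 0.000000, Gamma_vuv = 0.221958, Gamma_vvv = 0.591887
step 0: V^u = 2.0000, V^v = -1.5000
step 1: k1 = (0.000000, 0.272383), k2 = (0.003573, 0.202036), k3 = (0.003621, 0.204760), k4 = (0.004894, 0.143954); V <- V + (h/6)(k1 + 2k2 + 2k3 + k4): V^u = 2.0008, V^v = -1.4488
step 2: k1 = (0.004894, 0.143951), k2 = (0.004478, 0.090865), k3 = (0.004555, 0.092432), k4 = (0.002851, 0.044668); V <- V + (h/6)(k1 + 2k2 + 2k3 + k4): V^u = 2.0019, V^v = -1.4256
step 3: k1 = (0.002851, 0.044670), k2 = (0.000086, 0.001106), k3 = (0.000159, 0.002046), k4 = (-0.003554, -0.038800); V <- V + (h/6)(k1 + 2k2 + 2k3 + k4): V^u = 2.0019, V^v = -1.4251
step 4: k1 = (-0.003554, -0.038794), k2 = (-0.008172, -0.077680), k3 = (-0.008112, -0.077114), k4 = (-0.013672, -0.115076); V <- V + (h/6)(k1 + 2k2 + 2k3 + k4): V^u = 1.9998, V^v = -1.4444


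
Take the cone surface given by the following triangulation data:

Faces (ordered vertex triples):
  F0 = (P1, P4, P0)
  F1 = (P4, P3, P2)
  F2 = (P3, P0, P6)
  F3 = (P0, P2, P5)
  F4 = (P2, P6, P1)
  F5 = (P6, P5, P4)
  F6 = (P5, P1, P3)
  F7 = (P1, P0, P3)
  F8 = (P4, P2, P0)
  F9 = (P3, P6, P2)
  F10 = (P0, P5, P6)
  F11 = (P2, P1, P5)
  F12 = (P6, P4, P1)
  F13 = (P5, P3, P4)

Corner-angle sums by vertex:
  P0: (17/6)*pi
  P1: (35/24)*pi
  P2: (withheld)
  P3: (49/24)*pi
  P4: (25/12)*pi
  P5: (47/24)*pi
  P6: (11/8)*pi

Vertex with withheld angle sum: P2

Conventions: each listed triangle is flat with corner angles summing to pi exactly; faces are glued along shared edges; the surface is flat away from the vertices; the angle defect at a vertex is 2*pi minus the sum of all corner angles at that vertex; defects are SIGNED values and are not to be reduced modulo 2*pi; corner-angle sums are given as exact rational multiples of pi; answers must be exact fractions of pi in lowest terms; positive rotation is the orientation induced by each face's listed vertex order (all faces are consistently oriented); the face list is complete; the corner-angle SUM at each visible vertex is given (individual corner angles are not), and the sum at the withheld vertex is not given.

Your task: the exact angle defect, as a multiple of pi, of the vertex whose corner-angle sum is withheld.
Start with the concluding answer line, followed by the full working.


Answer: defect(P2) = -pi/4

V = 7, E = 21, F = 14; chi = V - E + F = 0
Gauss-Bonnet: total defect = 2*pi*chi = 0; visible defects sum to pi/4


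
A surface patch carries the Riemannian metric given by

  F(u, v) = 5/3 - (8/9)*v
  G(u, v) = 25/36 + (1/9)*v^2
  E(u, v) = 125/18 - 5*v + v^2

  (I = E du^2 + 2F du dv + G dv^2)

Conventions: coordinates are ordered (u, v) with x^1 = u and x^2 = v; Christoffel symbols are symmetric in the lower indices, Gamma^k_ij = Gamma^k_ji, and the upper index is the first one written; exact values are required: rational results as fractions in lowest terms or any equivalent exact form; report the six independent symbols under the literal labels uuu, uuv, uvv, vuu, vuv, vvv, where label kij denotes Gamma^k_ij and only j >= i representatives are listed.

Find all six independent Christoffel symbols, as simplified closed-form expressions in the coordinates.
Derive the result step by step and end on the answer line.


E = 125/18 - 5*v + v^2; F = 5/3 - (8/9)*v; G = 25/36 + (1/9)*v^2
Gamma^k_ij = (1/2) g^{kl} (d_i g_jl + d_j g_il - d_l g_ij), with g^inv = (1/(EG-F^2)) [[G, -F], [-F, E]]
first partials: E_u = 0, E_v = -5 + 2*v, F_u = 0, F_v = -8/9, G_u = 0, G_v = (2/9)*v
D = EG - F^2 = 1325/648 - (55/108)*v + (73/108)*v^2 - (5/9)*v^3 + (1/9)*v^4
expanded: Gamma^u_uu = (G E_u - 2F F_u + F E_v)/(2D), Gamma^u_uv = (G E_v - F G_u)/(2D), Gamma^u_vv = (2G F_v - G G_u - F G_v)/(2D), Gamma^v_uu = (2E F_u - E E_v - F E_u)/(2D), Gamma^v_uv = (E G_u - F E_v)/(2D), Gamma^v_vv = (E G_v - 2F F_v + F G_u)/(2D); substitute and cancel common factors

Answer: Gamma_uuu = (-576*v^2 + 2520*v - 2700)/(72*v^4 - 360*v^3 + 438*v^2 - 330*v + 1325), Gamma_uuv = (72*v^3 - 180*v^2 + 450*v - 1125)/(72*v^4 - 360*v^3 + 438*v^2 - 330*v + 1325), Gamma_uvv = (-120*v - 400)/(72*v^4 - 360*v^3 + 438*v^2 - 330*v + 1325), Gamma_vuu = (-648*v^3 + 4860*v^2 - 12600*v + 11250)/(72*v^4 - 360*v^3 + 438*v^2 - 330*v + 1325), Gamma_vuv = (576*v^2 - 2520*v + 2700)/(72*v^4 - 360*v^3 + 438*v^2 - 330*v + 1325), Gamma_vvv = (72*v^3 - 360*v^2 - 12*v + 960)/(72*v^4 - 360*v^3 + 438*v^2 - 330*v + 1325)


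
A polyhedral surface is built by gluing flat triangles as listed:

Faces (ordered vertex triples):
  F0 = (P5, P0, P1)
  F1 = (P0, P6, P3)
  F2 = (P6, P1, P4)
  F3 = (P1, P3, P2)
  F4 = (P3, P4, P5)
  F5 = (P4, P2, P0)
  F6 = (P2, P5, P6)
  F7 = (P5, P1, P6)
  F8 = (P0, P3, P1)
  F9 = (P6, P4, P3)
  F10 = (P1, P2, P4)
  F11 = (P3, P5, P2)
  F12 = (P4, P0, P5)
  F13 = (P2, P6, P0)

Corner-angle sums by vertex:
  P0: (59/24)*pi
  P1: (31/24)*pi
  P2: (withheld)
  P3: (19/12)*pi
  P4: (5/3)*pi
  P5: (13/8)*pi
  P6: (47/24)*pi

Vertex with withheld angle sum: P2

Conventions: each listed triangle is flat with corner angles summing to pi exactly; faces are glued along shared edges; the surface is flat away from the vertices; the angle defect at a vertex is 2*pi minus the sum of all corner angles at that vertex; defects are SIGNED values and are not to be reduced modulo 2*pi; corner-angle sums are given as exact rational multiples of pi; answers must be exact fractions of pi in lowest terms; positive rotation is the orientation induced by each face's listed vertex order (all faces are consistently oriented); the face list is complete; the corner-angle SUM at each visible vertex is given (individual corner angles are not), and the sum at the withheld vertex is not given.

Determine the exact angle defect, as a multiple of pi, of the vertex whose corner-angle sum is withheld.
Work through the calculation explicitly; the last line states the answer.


V = 7, E = 21, F = 14; chi = V - E + F = 0
Gauss-Bonnet: total defect = 2*pi*chi = 0; visible defects sum to (17/12)*pi

Answer: defect(P2) = (-17/12)*pi


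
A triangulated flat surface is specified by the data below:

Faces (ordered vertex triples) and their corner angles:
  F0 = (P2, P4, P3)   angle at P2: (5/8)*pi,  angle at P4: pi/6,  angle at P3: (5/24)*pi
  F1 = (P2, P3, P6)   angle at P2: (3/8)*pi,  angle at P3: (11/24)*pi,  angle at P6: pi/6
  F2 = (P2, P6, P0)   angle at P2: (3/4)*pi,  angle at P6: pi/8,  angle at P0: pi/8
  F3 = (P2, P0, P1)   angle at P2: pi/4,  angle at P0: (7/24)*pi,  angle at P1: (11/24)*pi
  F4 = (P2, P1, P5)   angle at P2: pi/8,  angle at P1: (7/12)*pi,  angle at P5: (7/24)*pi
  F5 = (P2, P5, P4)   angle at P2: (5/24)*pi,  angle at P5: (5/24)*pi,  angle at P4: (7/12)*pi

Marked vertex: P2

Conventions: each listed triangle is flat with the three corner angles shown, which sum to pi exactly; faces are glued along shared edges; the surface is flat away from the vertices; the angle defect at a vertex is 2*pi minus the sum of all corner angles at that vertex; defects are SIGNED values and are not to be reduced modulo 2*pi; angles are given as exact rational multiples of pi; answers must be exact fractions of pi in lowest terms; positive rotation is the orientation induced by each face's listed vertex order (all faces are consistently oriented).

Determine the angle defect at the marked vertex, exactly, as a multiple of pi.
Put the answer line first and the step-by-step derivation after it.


Answer: defect(P2) = -pi/3

Sum of corner angles at P2: (7/3)*pi
defect = 2*pi - (7/3)*pi


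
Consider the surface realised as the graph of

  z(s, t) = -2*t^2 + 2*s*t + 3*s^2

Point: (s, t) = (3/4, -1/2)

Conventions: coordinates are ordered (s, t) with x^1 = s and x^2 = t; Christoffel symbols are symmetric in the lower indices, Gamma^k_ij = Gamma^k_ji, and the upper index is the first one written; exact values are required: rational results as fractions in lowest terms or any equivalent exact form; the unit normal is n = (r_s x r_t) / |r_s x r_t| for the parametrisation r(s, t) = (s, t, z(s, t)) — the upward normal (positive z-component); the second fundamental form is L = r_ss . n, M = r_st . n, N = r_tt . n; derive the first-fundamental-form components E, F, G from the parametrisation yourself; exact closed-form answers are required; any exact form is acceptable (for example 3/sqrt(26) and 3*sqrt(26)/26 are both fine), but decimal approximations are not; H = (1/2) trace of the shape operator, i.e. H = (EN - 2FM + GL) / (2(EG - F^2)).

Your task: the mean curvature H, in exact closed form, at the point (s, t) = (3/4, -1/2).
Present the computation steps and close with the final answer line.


z_s = 7/2, z_t = 7/2, z_ss = 6, z_st = 2, z_tt = -4
E = 53/4, F = 49/4, G = 53/4; answer radicand W^2 = 51/2
unnormalised second-form numerators: l = 6, m = 2, n = -4; L = l/sqrt(51/2), and similarly M = m/sqrt(W^2), N = n/sqrt(W^2)
H = (E*n - 2*F*m + G*l) / (2*(EG - F^2)*sqrt(W^2)); E*n - 2*F*m + G*l = -45/2, EG - F^2 = 51/2, so H = (-15/34)/sqrt(51/2)

Answer: H = -5*sqrt(102)/578


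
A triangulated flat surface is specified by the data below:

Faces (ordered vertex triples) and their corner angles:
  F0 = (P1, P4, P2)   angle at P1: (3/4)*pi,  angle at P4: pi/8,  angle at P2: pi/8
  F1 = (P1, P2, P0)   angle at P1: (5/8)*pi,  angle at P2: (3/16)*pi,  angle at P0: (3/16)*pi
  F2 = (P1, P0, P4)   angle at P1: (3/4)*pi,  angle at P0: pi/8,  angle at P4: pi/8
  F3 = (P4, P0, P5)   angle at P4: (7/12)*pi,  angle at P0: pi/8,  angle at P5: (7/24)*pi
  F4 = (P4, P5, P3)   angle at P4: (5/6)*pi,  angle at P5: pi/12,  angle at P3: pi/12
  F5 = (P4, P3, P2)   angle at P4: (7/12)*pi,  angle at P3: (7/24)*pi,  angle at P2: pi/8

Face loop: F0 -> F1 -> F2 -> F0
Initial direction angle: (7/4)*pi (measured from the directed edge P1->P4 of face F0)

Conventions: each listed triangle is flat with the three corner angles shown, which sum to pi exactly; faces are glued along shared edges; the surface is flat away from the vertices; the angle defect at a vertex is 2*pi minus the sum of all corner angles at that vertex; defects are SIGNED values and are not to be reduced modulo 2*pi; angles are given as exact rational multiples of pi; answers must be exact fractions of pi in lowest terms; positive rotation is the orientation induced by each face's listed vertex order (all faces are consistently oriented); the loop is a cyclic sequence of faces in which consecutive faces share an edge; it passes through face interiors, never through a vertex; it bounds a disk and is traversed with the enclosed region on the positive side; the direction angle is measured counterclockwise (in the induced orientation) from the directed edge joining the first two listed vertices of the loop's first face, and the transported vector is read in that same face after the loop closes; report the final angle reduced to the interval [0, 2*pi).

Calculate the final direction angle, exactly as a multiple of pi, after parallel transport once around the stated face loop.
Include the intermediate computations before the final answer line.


enclosed vertex P1: corner angles sum to (17/8)*pi, defect = 2*pi - (17/8)*pi = -pi/8
transport around the loop rotates by the sum of enclosed defects; add to the initial angle mod 2*pi
final angle = (7/4)*pi - pi/8 = (13/8)*pi (mod 2*pi)

Answer: final direction angle = (13/8)*pi


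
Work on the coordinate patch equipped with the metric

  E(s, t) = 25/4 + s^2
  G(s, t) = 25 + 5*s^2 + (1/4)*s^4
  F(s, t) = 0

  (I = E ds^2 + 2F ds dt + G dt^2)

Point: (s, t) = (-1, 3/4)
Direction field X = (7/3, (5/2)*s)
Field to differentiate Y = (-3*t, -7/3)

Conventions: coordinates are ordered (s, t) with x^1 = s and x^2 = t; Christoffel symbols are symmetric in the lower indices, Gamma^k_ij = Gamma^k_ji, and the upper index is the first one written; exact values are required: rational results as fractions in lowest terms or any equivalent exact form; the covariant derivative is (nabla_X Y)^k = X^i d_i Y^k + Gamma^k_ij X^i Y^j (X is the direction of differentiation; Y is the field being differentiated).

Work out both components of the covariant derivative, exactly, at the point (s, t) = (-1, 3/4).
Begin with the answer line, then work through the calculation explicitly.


Answer: (nabla_X Y)^s = 2201/174, (nabla_X Y)^t = -13/396

E = 29/4, F = 0, G = 121/4 at the point
E_s = -2, E_t = 0, F_s = 0, F_t = 0, G_s = -11, G_t = 0
EG - F^2 = 3509/16;  g^inv = (16/3509) * [[121/4, 0], [0, 29/4]]
first-kind symbols [ij,l] = (1/2)(d_i g_jl + d_j g_il - d_l g_ij): [ss,s] = E_s/2 = -1, [ss,t] = F_s - E_t/2 = 0, [st,s] = E_t/2 = 0, [st,t] = G_s/2 = -11/2, [tt,s] = F_t - G_s/2 = 11/2, [tt,t] = G_t/2 = 0
Gamma^s_ij = (G*[ij,s] - F*[ij,t])/(EG - F^2), Gamma^t_ij = (E*[ij,t] - F*[ij,s])/(EG - F^2)
Gamma_sss = -4/29, Gamma_sst = 0, Gamma_stt = 22/29, Gamma_tss = 0, Gamma_tst = -2/11, Gamma_ttt = 0
X = (7/3, -5/2), Y = (-9/4, -7/3) at the point


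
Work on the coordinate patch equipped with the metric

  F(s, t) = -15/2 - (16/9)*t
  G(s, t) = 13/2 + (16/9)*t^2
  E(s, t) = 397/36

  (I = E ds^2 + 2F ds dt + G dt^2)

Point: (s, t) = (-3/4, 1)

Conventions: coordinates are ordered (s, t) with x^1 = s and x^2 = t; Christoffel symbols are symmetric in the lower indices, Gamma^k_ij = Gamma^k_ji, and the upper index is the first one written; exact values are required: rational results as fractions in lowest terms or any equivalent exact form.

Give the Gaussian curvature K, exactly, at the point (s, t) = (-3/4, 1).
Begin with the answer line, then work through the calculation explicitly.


Answer: K = 0

E = 397/36, F = -167/18, G = 149/18, EG - F^2 = 125/24 at the point
E_s = 0, E_t = 0, F_s = 0, F_t = -16/9, G_s = 0, G_t = 32/9
E_tt = 0, F_st = 0, G_ss = 0
K follows from Brioschi's formula, (det M1 - det M2)/(EG - F^2)^2.
M1 = [[-E_tt/2 + F_st - G_ss/2, E_s/2, F_s - E_t/2], [F_t - G_s/2, E, F], [G_t/2, F, G]] = [[0, 0, 0], [-16/9, 397/36, -167/18], [16/9, -167/18, 149/18]]; det M1 = 0
M2 = [[0, E_t/2, G_s/2], [E_t/2, E, F], [G_s/2, F, G]] = [[0, 0, 0], [0, 397/36, -167/18], [0, -167/18, 149/18]]; det M2 = 0
det M1 - det M2 = 0; K = 0 / (125/24)^2 = 0


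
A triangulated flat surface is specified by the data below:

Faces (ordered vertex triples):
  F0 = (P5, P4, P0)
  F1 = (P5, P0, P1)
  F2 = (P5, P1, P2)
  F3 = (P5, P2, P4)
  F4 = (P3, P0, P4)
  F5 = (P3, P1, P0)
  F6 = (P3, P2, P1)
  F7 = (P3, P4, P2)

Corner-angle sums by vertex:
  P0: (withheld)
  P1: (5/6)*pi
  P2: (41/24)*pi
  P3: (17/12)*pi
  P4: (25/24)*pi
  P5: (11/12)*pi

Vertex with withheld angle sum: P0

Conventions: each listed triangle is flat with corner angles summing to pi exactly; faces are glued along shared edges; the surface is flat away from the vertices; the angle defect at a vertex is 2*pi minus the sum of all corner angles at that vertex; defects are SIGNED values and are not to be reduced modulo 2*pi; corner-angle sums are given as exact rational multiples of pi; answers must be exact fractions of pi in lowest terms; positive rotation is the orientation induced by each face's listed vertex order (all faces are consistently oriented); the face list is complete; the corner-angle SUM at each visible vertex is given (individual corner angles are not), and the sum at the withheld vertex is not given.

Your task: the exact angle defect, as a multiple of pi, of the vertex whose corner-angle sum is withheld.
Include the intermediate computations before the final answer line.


V = 6, E = 12, F = 8; chi = V - E + F = 2
Gauss-Bonnet: total defect = 2*pi*chi = 4*pi; visible defects sum to (49/12)*pi

Answer: defect(P0) = -pi/12


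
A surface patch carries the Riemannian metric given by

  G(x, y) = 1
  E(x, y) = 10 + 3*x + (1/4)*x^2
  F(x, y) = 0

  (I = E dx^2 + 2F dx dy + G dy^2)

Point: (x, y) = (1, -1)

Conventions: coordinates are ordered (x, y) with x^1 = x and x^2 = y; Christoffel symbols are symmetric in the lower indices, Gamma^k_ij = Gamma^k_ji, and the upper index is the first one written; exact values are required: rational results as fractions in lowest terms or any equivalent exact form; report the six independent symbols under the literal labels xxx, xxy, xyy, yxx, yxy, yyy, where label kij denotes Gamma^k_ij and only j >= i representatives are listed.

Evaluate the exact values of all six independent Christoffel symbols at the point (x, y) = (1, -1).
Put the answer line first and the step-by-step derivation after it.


Answer: Gamma_xxx = 7/53, Gamma_xxy = 0, Gamma_xyy = 0, Gamma_yxx = 0, Gamma_yxy = 0, Gamma_yyy = 0

E = 53/4, F = 0, G = 1 at the point
E_x = 7/2, E_y = 0, F_x = 0, F_y = 0, G_x = 0, G_y = 0
EG - F^2 = 53/4;  g^inv = (4/53) * [[1, 0], [0, 53/4]]
first-kind symbols [ij,l] = (1/2)(d_i g_jl + d_j g_il - d_l g_ij): [xx,x] = E_x/2 = 7/4, [xx,y] = F_x - E_y/2 = 0, [xy,x] = E_y/2 = 0, [xy,y] = G_x/2 = 0, [yy,x] = F_y - G_x/2 = 0, [yy,y] = G_y/2 = 0
Gamma^x_ij = (G*[ij,x] - F*[ij,y])/(EG - F^2), Gamma^y_ij = (E*[ij,y] - F*[ij,x])/(EG - F^2)


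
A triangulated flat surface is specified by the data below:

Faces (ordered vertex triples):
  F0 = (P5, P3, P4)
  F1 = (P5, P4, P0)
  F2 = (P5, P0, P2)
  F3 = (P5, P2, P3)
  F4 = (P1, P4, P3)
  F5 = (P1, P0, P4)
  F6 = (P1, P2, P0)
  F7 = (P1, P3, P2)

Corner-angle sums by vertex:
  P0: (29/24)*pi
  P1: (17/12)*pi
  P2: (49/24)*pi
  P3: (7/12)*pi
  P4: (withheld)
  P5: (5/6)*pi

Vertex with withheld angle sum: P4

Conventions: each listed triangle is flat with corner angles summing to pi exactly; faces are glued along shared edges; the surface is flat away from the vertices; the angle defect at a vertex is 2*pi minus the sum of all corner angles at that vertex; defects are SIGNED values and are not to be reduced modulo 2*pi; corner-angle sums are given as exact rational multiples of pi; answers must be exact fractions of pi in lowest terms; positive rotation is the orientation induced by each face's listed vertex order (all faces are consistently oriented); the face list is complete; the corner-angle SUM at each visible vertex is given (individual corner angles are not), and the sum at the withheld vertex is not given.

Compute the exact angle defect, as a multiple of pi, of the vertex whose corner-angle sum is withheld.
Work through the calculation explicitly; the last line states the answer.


V = 6, E = 12, F = 8; chi = V - E + F = 2
Gauss-Bonnet: total defect = 2*pi*chi = 4*pi; visible defects sum to (47/12)*pi

Answer: defect(P4) = pi/12


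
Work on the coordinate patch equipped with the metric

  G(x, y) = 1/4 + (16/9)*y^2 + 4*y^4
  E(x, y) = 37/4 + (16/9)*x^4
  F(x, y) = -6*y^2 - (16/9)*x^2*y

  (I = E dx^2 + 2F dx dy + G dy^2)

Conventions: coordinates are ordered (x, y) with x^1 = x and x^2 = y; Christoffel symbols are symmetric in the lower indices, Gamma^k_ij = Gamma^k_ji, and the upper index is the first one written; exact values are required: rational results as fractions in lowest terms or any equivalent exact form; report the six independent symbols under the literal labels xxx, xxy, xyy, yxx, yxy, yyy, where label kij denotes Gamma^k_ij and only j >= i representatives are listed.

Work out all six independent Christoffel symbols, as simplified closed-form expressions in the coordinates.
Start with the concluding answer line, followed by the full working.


Answer: Gamma_xxx = (2048*x^3*y^4 + 128*x^3 - 3072*x*y^3)/(1024*x^4*y^4 + 64*x^4 - 3072*x^2*y^3 + 144*y^4 + 2368*y^2 + 333), Gamma_xxy = 0, Gamma_xyy = (1024*x^2*y^4 - 64*x^2 - 1536*y^3 - 432*y)/(1024*x^4*y^4 + 64*x^4 - 3072*x^2*y^3 + 144*y^4 + 2368*y^2 + 333), Gamma_yxx = (3072*x^3*y^2 - 4736*x*y)/(1024*x^4*y^4 + 64*x^4 - 3072*x^2*y^3 + 144*y^4 + 2368*y^2 + 333), Gamma_yxy = 0, Gamma_yyy = (2048*x^4*y^3 - 4608*x^2*y^2 + 288*y^3 + 2368*y)/(1024*x^4*y^4 + 64*x^4 - 3072*x^2*y^3 + 144*y^4 + 2368*y^2 + 333)

E = 37/4 + (16/9)*x^4; F = -6*y^2 - (16/9)*x^2*y; G = 1/4 + (16/9)*y^2 + 4*y^4
Gamma^k_ij = (1/2) g^{kl} (d_i g_jl + d_j g_il - d_l g_ij), with g^inv = (1/(EG-F^2)) [[G, -F], [-F, E]]
first partials: E_x = (64/9)*x^3, E_y = 0, F_x = -(32/9)*x*y, F_y = -12*y - (16/9)*x^2, G_x = 0, G_y = (32/9)*y + 16*y^3
D = EG - F^2 = 37/16 + (148/9)*y^2 + y^4 + (4/9)*x^4 - (64/3)*x^2*y^3 + (64/9)*x^4*y^4
expanded: Gamma^x_xx = (G E_x - 2F F_x + F E_y)/(2D), Gamma^x_xy = (G E_y - F G_x)/(2D), Gamma^x_yy = (2G F_y - G G_x - F G_y)/(2D), Gamma^y_xx = (2E F_x - E E_y - F E_x)/(2D), Gamma^y_xy = (E G_x - F E_y)/(2D), Gamma^y_yy = (E G_y - 2F F_y + F G_x)/(2D); substitute and cancel common factors
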